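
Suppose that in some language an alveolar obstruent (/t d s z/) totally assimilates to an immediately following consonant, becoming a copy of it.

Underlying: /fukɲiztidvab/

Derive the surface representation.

/z/ before /t/ → [t] (total assimilation)
/d/ before /v/ → [v] (total assimilation)

[fukɲittivvab]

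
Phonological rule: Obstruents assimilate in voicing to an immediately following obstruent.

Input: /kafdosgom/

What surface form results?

/f/ before /d/ (voiced) → [v]
/s/ before /g/ (voiced) → [z]

[kavdozgom]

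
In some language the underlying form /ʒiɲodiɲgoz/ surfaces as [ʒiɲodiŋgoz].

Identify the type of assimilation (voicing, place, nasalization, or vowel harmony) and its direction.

/ɲ/→[ŋ].
Each target copies a feature from the following segment, so the direction is regressive.

place assimilation, regressive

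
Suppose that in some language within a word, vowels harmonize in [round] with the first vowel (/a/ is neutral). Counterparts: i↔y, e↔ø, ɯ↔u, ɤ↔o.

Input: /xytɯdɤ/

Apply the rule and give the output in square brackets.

/ɯ/ harmonizes with /y/ ([+round]) → [u]
/ɤ/ harmonizes with /y/ ([+round]) → [o]

[xytudo]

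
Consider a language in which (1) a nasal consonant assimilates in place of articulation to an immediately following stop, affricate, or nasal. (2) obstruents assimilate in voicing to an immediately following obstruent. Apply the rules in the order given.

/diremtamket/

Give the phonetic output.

[direntaŋket]

Rule 1: /m/ before /t/ (alveolar) → [n]
Rule 1: /m/ before /k/ (velar) → [ŋ]
After rule 1: direntaŋket
Rule 2: no segment meets the rule's conditions; no change.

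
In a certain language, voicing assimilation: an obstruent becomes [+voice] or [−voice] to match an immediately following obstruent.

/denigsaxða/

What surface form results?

/g/ before /s/ (voiceless) → [k]
/x/ before /ð/ (voiced) → [ɣ]

[deniksaɣða]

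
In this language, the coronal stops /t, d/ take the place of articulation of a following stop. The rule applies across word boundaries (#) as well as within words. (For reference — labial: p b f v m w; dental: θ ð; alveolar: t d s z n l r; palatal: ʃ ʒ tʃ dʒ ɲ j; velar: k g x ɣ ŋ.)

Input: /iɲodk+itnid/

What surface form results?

/d/ before /k/ (velar) → [g]

[iɲogk+itnid]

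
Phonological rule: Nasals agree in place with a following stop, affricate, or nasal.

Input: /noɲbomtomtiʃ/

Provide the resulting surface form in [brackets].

/ɲ/ before /b/ (labial) → [m]
/m/ before /t/ (alveolar) → [n]
/m/ before /t/ (alveolar) → [n]

[nombontontiʃ]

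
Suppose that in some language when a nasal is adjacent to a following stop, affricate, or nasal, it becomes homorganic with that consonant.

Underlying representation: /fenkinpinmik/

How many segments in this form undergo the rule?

/n/ before /k/ (velar) → [ŋ]
/n/ before /p/ (labial) → [m]
/n/ before /m/ (labial) → [m]
3 segments change.

3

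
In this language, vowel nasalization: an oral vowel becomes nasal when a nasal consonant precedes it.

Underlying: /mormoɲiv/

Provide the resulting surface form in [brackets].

/o/ after nasal /m/ → [õ]
/o/ after nasal /m/ → [õ]
/i/ after nasal /ɲ/ → [ĩ]

[mõrmõɲĩv]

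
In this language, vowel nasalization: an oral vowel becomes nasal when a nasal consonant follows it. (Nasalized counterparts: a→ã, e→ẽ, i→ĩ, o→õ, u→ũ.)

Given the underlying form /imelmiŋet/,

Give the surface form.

/i/ before nasal /m/ → [ĩ]
/i/ before nasal /ŋ/ → [ĩ]

[ĩmelmĩŋet]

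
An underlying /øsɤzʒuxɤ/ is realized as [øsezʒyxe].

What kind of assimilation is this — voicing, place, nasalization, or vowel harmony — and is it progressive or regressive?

/ɤ/→[e] /u/→[y] /ɤ/→[e].
Vowels agree with the first vowel, so the harmony is progressive.

vowel harmony, progressive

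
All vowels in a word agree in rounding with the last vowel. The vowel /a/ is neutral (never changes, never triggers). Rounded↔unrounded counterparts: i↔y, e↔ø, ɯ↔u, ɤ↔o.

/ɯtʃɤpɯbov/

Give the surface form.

/ɯ/ harmonizes with /o/ ([+round]) → [u]
/ɤ/ harmonizes with /o/ ([+round]) → [o]
/ɯ/ harmonizes with /o/ ([+round]) → [u]

[utʃopubov]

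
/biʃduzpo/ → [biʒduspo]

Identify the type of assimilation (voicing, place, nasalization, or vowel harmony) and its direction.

voicing assimilation, regressive

/ʃ/→[ʒ] /z/→[s].
Each target copies a feature from the following segment, so the direction is regressive.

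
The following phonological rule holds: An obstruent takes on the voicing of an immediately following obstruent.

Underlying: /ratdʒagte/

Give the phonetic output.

[raddʒakte]

/t/ before /dʒ/ (voiced) → [d]
/g/ before /t/ (voiceless) → [k]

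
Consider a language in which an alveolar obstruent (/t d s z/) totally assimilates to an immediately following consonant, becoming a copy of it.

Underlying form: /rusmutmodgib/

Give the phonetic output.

[rummummoggib]

/s/ before /m/ → [m] (total assimilation)
/t/ before /m/ → [m] (total assimilation)
/d/ before /g/ → [g] (total assimilation)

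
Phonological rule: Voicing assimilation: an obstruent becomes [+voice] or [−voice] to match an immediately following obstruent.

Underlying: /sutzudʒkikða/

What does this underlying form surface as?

[sudzutʃkigða]

/t/ before /z/ (voiced) → [d]
/dʒ/ before /k/ (voiceless) → [tʃ]
/k/ before /ð/ (voiced) → [g]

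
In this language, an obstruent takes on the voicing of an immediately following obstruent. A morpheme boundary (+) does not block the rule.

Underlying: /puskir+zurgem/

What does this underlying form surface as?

no segment meets the rule's conditions; no change.

[puskir+zurgem]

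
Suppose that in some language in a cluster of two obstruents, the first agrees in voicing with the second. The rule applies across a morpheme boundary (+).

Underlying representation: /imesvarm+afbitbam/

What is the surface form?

/s/ before /v/ (voiced) → [z]
/f/ before /b/ (voiced) → [v]
/t/ before /b/ (voiced) → [d]

[imezvarm+avbidbam]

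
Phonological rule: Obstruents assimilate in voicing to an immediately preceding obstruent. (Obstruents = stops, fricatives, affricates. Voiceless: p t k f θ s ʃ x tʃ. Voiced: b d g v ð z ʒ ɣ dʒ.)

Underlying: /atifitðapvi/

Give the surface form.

[atifitθapfi]

/ð/ after /t/ (voiceless) → [θ]
/v/ after /p/ (voiceless) → [f]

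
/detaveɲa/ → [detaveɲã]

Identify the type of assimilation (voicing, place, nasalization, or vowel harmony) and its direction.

/a/→[ã].
Each target copies a feature from the preceding segment, so the direction is progressive.

nasalization, progressive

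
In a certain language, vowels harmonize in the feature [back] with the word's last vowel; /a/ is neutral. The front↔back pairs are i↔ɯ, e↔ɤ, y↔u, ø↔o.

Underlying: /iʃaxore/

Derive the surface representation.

/o/ harmonizes with /e/ ([-back]) → [ø]

[iʃaxøre]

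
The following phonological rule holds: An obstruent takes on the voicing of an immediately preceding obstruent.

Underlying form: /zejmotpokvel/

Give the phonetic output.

/v/ after /k/ (voiceless) → [f]

[zejmotpokfel]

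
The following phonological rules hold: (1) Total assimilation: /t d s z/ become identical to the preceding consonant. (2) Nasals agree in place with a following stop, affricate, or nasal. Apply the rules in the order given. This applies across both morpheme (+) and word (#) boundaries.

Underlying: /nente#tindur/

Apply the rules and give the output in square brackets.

[nenne#tinnur]

Rule 1: /t/ after /n/ → [n] (total assimilation)
Rule 1: /d/ after /n/ → [n] (total assimilation)
After rule 1: nenne#tinnur
Rule 2: no segment meets the rule's conditions; no change.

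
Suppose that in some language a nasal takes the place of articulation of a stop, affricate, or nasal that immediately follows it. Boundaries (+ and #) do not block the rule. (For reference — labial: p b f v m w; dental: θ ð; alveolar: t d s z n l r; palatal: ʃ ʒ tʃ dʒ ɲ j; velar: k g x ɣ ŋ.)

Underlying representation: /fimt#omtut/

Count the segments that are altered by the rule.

2

/m/ before /t/ (alveolar) → [n]
/m/ before /t/ (alveolar) → [n]
2 segments change.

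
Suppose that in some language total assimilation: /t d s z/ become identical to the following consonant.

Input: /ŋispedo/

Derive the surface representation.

[ŋippedo]

/s/ before /p/ → [p] (total assimilation)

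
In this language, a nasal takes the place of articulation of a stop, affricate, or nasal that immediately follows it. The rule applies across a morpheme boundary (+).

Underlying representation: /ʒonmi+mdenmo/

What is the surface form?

/n/ before /m/ (labial) → [m]
/m/ before /d/ (alveolar) → [n]
/n/ before /m/ (labial) → [m]

[ʒommi+ndemmo]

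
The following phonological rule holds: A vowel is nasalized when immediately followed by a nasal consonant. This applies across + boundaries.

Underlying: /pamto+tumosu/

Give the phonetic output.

/a/ before nasal /m/ → [ã]
/u/ before nasal /m/ → [ũ]

[pãmto+tũmosu]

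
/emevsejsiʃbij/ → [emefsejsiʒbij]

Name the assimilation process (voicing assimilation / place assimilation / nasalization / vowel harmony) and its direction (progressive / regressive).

/v/→[f] /ʃ/→[ʒ].
Each target copies a feature from the following segment, so the direction is regressive.

voicing assimilation, regressive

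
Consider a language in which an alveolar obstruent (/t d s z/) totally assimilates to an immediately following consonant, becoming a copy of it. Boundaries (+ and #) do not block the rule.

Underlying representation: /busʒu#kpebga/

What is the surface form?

/s/ before /ʒ/ → [ʒ] (total assimilation)

[buʒʒu#kpebga]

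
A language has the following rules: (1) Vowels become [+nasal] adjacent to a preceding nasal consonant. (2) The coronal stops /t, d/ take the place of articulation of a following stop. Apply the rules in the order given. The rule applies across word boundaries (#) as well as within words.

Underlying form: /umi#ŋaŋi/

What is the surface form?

Rule 1: /i/ after nasal /m/ → [ĩ]
Rule 1: /a/ after nasal /ŋ/ → [ã]
Rule 1: /i/ after nasal /ŋ/ → [ĩ]
After rule 1: umĩ#ŋãŋĩ
Rule 2: no segment meets the rule's conditions; no change.

[umĩ#ŋãŋĩ]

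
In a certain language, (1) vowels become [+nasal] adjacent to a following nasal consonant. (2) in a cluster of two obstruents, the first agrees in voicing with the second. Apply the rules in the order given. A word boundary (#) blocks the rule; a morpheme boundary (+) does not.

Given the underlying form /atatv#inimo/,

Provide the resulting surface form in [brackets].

[atadv#ĩnĩmo]

Rule 1: /i/ before nasal /n/ → [ĩ]
Rule 1: /i/ before nasal /m/ → [ĩ]
After rule 1: atatv#ĩnĩmo
Rule 2: /t/ before /v/ (voiced) → [d]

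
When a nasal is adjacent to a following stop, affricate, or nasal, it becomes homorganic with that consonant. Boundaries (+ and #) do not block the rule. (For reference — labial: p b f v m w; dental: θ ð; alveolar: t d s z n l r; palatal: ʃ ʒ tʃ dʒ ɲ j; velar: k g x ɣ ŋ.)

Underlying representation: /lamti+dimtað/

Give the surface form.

[lanti+dintað]

/m/ before /t/ (alveolar) → [n]
/m/ before /t/ (alveolar) → [n]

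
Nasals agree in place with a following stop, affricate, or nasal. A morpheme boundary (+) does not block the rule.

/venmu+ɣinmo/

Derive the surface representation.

[vemmu+ɣimmo]

/n/ before /m/ (labial) → [m]
/n/ before /m/ (labial) → [m]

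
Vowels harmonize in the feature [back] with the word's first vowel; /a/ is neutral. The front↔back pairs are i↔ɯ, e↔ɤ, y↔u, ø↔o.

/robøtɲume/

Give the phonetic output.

[robotɲumɤ]

/ø/ harmonizes with /o/ ([+back]) → [o]
/e/ harmonizes with /o/ ([+back]) → [ɤ]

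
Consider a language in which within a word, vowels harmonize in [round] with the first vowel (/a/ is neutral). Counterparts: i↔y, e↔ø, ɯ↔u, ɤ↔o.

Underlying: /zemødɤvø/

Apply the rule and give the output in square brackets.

[zemedɤve]

/ø/ harmonizes with /e/ ([-round]) → [e]
/ø/ harmonizes with /e/ ([-round]) → [e]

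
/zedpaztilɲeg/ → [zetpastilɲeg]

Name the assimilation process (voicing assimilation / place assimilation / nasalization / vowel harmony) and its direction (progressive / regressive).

voicing assimilation, regressive

/d/→[t] /z/→[s].
Each target copies a feature from the following segment, so the direction is regressive.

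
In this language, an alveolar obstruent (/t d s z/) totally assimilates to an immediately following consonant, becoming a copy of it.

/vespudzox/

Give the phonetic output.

[veppuzzox]

/s/ before /p/ → [p] (total assimilation)
/d/ before /z/ → [z] (total assimilation)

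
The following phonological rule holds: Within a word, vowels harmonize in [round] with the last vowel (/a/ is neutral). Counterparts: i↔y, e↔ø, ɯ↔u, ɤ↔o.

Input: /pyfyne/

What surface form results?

[pifine]

/y/ harmonizes with /e/ ([-round]) → [i]
/y/ harmonizes with /e/ ([-round]) → [i]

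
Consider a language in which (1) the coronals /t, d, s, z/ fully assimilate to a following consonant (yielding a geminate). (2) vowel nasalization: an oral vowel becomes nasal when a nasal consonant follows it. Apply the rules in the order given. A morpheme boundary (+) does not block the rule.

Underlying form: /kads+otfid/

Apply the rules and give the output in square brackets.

Rule 1: /d/ before /s/ → [s] (total assimilation)
Rule 1: /t/ before /f/ → [f] (total assimilation)
After rule 1: kass+offid
Rule 2: no segment meets the rule's conditions; no change.

[kass+offid]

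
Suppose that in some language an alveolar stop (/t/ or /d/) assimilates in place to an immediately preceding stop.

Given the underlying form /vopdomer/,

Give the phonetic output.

/d/ after /p/ (labial) → [b]

[vopbomer]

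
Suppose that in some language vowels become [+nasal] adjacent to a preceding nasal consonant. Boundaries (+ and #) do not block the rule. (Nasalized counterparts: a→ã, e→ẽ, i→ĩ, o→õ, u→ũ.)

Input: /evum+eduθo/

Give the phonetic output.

[evum+ẽduθo]

/e/ after nasal /m/ → [ẽ]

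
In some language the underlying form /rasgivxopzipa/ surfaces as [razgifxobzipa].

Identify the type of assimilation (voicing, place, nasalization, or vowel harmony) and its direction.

voicing assimilation, regressive

/s/→[z] /v/→[f] /p/→[b].
Each target copies a feature from the following segment, so the direction is regressive.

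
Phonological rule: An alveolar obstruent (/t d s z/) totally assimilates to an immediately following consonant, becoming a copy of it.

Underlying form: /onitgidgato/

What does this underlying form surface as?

[oniggiggato]

/t/ before /g/ → [g] (total assimilation)
/d/ before /g/ → [g] (total assimilation)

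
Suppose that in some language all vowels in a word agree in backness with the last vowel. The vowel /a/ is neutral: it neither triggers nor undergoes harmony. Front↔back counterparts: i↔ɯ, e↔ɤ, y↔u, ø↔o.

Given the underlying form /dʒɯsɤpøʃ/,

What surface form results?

[dʒisepøʃ]

/ɯ/ harmonizes with /ø/ ([-back]) → [i]
/ɤ/ harmonizes with /ø/ ([-back]) → [e]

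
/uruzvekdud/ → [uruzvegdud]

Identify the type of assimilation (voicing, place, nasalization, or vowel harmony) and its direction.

/k/→[g].
Each target copies a feature from the following segment, so the direction is regressive.

voicing assimilation, regressive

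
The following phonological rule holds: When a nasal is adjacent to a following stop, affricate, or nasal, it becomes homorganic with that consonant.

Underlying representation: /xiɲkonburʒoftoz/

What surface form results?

[xiŋkomburʒoftoz]

/ɲ/ before /k/ (velar) → [ŋ]
/n/ before /b/ (labial) → [m]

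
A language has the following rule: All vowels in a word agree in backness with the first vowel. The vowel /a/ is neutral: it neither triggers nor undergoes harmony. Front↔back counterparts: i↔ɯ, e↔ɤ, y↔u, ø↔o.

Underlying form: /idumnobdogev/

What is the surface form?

/u/ harmonizes with /i/ ([-back]) → [y]
/o/ harmonizes with /i/ ([-back]) → [ø]
/o/ harmonizes with /i/ ([-back]) → [ø]

[idymnøbdøgev]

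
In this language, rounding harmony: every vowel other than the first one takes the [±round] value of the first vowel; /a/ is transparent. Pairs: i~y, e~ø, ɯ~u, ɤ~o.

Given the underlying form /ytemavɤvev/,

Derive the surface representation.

[ytømavovøv]

/e/ harmonizes with /y/ ([+round]) → [ø]
/ɤ/ harmonizes with /y/ ([+round]) → [o]
/e/ harmonizes with /y/ ([+round]) → [ø]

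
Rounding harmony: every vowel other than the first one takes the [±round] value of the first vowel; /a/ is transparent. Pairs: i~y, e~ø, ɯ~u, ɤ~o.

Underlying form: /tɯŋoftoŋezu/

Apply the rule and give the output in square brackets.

/o/ harmonizes with /ɯ/ ([-round]) → [ɤ]
/o/ harmonizes with /ɯ/ ([-round]) → [ɤ]
/u/ harmonizes with /ɯ/ ([-round]) → [ɯ]

[tɯŋɤftɤŋezɯ]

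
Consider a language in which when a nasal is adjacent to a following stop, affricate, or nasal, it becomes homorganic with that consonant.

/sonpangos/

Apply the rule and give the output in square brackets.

[sompaŋgos]

/n/ before /p/ (labial) → [m]
/n/ before /g/ (velar) → [ŋ]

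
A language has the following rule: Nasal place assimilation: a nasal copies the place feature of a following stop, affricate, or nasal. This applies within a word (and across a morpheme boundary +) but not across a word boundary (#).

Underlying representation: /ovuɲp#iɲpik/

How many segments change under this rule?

2

/ɲ/ before /p/ (labial) → [m]
/ɲ/ before /p/ (labial) → [m]
2 segments change.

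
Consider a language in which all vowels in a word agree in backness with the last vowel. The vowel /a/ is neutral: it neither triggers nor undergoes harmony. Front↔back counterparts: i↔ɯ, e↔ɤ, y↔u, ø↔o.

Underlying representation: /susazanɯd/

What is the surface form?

no segment meets the rule's conditions; no change.

[susazanɯd]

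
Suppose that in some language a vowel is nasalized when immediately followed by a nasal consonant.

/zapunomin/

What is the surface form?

[zapũnõmĩn]

/u/ before nasal /n/ → [ũ]
/o/ before nasal /m/ → [õ]
/i/ before nasal /n/ → [ĩ]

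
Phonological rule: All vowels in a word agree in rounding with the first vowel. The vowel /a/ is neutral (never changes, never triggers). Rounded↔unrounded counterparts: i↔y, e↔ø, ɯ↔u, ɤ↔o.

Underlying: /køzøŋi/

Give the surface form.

[køzøŋy]

/i/ harmonizes with /ø/ ([+round]) → [y]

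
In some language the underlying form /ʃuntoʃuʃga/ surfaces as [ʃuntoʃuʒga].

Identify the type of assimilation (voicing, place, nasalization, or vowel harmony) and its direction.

voicing assimilation, regressive

/ʃ/→[ʒ].
Each target copies a feature from the following segment, so the direction is regressive.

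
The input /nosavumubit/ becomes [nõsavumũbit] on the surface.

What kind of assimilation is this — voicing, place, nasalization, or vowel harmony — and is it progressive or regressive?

nasalization, progressive

/o/→[õ] /u/→[ũ].
Each target copies a feature from the preceding segment, so the direction is progressive.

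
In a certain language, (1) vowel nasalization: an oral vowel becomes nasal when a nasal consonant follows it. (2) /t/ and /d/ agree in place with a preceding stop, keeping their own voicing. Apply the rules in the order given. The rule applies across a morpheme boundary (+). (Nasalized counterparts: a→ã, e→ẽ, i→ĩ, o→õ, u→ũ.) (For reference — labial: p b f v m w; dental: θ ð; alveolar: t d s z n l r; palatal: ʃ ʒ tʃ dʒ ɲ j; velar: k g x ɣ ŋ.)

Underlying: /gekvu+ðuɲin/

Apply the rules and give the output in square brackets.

[gekvu+ðũɲĩn]

Rule 1: /u/ before nasal /ɲ/ → [ũ]
Rule 1: /i/ before nasal /n/ → [ĩ]
After rule 1: gekvu+ðũɲĩn
Rule 2: no segment meets the rule's conditions; no change.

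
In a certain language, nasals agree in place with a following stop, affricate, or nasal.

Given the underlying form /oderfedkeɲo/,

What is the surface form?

no segment meets the rule's conditions; no change.

[oderfedkeɲo]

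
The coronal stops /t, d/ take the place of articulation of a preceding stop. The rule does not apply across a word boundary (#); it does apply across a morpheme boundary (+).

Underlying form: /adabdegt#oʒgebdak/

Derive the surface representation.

/d/ after /b/ (labial) → [b]
/t/ after /g/ (velar) → [k]
/d/ after /b/ (labial) → [b]

[adabbegk#oʒgebbak]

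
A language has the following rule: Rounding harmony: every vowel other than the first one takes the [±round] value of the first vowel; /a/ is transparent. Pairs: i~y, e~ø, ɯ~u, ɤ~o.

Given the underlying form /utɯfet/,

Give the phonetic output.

/ɯ/ harmonizes with /u/ ([+round]) → [u]
/e/ harmonizes with /u/ ([+round]) → [ø]

[utuføt]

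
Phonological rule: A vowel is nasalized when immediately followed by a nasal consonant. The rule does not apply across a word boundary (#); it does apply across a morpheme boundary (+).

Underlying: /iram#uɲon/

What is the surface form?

/a/ before nasal /m/ → [ã]
/u/ before nasal /ɲ/ → [ũ]
/o/ before nasal /n/ → [õ]

[irãm#ũɲõn]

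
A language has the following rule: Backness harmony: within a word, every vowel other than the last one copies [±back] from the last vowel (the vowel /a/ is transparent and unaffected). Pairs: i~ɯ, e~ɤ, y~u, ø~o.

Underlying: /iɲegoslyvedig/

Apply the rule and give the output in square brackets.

/o/ harmonizes with /i/ ([-back]) → [ø]

[iɲegøslyvedig]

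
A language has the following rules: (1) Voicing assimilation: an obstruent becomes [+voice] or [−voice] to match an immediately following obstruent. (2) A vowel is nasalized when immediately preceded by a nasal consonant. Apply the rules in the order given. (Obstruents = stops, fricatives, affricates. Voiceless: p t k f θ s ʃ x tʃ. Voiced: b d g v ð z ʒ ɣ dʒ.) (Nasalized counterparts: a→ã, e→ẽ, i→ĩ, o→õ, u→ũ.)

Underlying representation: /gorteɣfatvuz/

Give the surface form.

Rule 1: /ɣ/ before /f/ (voiceless) → [x]
Rule 1: /t/ before /v/ (voiced) → [d]
After rule 1: gortexfadvuz
Rule 2: no segment meets the rule's conditions; no change.

[gortexfadvuz]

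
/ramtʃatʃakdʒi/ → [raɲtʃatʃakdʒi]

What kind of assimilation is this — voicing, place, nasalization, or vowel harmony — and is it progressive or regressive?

place assimilation, regressive

/m/→[ɲ].
Each target copies a feature from the following segment, so the direction is regressive.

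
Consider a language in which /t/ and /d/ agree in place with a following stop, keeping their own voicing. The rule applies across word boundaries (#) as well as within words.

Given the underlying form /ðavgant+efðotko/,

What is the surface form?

/t/ before /k/ (velar) → [k]

[ðavgant+efðokko]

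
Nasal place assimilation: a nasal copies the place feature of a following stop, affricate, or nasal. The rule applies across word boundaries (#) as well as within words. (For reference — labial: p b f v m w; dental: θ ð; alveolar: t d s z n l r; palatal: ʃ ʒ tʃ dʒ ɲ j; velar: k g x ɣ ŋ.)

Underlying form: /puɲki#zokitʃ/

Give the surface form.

/ɲ/ before /k/ (velar) → [ŋ]

[puŋki#zokitʃ]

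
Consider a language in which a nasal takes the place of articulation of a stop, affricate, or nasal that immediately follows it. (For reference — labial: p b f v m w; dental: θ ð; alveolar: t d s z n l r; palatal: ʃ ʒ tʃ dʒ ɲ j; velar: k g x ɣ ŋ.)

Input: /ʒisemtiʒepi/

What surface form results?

[ʒisentiʒepi]

/m/ before /t/ (alveolar) → [n]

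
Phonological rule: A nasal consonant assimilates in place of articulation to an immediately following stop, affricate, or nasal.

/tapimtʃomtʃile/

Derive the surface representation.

/m/ before /tʃ/ (palatal) → [ɲ]
/m/ before /tʃ/ (palatal) → [ɲ]

[tapiɲtʃoɲtʃile]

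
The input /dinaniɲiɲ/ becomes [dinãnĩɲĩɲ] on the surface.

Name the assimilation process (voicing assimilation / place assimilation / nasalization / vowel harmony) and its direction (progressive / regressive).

nasalization, progressive

/a/→[ã] /i/→[ĩ] /i/→[ĩ].
Each target copies a feature from the preceding segment, so the direction is progressive.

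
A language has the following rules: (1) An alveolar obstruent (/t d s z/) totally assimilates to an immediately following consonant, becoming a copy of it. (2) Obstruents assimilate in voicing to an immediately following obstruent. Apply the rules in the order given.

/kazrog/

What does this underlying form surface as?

Rule 1: /z/ before /r/ → [r] (total assimilation)
After rule 1: karrog
Rule 2: no segment meets the rule's conditions; no change.

[karrog]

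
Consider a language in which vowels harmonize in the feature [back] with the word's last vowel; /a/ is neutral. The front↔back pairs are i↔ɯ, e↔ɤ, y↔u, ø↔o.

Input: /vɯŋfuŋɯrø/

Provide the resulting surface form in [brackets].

[viŋfyŋirø]

/ɯ/ harmonizes with /ø/ ([-back]) → [i]
/u/ harmonizes with /ø/ ([-back]) → [y]
/ɯ/ harmonizes with /ø/ ([-back]) → [i]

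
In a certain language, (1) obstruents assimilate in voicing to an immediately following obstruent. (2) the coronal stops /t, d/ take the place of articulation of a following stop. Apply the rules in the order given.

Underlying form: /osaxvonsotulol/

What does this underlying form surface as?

Rule 1: /x/ before /v/ (voiced) → [ɣ]
After rule 1: osaɣvonsotulol
Rule 2: no segment meets the rule's conditions; no change.

[osaɣvonsotulol]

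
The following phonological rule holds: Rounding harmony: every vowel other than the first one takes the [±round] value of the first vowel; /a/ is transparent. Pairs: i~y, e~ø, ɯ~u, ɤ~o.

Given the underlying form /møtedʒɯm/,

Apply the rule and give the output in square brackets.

/e/ harmonizes with /ø/ ([+round]) → [ø]
/ɯ/ harmonizes with /ø/ ([+round]) → [u]

[møtødʒum]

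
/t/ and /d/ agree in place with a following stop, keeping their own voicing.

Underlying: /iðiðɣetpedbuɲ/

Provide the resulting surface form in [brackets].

[iðiðɣeppebbuɲ]

/t/ before /p/ (labial) → [p]
/d/ before /b/ (labial) → [b]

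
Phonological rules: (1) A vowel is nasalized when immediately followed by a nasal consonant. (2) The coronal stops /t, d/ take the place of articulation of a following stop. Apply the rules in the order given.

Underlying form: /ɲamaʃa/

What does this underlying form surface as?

[ɲãmaʃa]

Rule 1: /a/ before nasal /m/ → [ã]
After rule 1: ɲãmaʃa
Rule 2: no segment meets the rule's conditions; no change.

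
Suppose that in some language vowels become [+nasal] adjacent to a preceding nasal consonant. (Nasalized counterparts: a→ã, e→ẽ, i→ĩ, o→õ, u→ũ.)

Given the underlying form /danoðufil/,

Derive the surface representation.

[danõðufil]

/o/ after nasal /n/ → [õ]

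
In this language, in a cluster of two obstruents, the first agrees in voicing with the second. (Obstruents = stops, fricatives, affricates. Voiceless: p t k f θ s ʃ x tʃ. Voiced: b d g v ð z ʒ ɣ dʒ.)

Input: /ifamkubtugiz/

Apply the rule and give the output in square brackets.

[ifamkuptugiz]

/b/ before /t/ (voiceless) → [p]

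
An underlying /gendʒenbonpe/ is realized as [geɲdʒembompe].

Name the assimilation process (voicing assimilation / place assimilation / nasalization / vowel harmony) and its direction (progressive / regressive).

/n/→[ɲ] /n/→[m] /n/→[m].
Each target copies a feature from the following segment, so the direction is regressive.

place assimilation, regressive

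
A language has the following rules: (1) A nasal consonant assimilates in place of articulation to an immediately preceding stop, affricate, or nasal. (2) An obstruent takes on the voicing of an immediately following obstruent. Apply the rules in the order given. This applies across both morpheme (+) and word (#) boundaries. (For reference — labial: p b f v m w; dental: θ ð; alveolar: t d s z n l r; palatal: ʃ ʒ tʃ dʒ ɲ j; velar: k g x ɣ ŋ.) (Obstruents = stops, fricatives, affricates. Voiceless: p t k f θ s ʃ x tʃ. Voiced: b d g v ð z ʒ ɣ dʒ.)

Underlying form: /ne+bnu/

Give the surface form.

[ne+bmu]

Rule 1: /n/ after /b/ (labial) → [m]
After rule 1: ne+bmu
Rule 2: no segment meets the rule's conditions; no change.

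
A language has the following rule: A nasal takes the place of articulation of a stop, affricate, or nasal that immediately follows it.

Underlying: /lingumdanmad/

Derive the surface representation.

[liŋgundammad]

/n/ before /g/ (velar) → [ŋ]
/m/ before /d/ (alveolar) → [n]
/n/ before /m/ (labial) → [m]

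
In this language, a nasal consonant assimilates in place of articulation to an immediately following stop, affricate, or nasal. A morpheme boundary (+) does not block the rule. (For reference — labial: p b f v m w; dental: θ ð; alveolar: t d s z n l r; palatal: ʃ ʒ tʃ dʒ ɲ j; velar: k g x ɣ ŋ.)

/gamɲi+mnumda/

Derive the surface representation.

/m/ before /ɲ/ (palatal) → [ɲ]
/m/ before /n/ (alveolar) → [n]
/m/ before /d/ (alveolar) → [n]

[gaɲɲi+nnunda]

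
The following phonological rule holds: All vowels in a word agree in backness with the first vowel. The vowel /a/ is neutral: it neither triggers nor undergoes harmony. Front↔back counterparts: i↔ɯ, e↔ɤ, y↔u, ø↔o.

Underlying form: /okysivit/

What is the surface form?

/y/ harmonizes with /o/ ([+back]) → [u]
/i/ harmonizes with /o/ ([+back]) → [ɯ]
/i/ harmonizes with /o/ ([+back]) → [ɯ]

[okusɯvɯt]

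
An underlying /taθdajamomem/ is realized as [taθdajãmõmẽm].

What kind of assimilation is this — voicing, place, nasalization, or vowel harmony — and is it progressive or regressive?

nasalization, regressive

/a/→[ã] /o/→[õ] /e/→[ẽ].
Each target copies a feature from the following segment, so the direction is regressive.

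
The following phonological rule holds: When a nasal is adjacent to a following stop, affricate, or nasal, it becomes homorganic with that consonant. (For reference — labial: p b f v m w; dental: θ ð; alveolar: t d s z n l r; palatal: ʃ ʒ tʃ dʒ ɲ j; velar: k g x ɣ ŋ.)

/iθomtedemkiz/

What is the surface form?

[iθontedeŋkiz]

/m/ before /t/ (alveolar) → [n]
/m/ before /k/ (velar) → [ŋ]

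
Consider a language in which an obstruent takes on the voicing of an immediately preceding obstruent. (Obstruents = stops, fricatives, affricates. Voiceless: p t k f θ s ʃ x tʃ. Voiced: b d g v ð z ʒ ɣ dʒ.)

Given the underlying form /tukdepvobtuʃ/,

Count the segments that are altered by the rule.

3

/d/ after /k/ (voiceless) → [t]
/v/ after /p/ (voiceless) → [f]
/t/ after /b/ (voiced) → [d]
3 segments change.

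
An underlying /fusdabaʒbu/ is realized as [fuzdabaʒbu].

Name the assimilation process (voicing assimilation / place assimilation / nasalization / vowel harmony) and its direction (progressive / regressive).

voicing assimilation, regressive

/s/→[z].
Each target copies a feature from the following segment, so the direction is regressive.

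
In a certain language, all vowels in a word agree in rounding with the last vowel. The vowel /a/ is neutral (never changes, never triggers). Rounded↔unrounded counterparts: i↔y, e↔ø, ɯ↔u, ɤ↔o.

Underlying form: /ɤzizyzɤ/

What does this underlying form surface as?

[ɤzizizɤ]

/y/ harmonizes with /ɤ/ ([-round]) → [i]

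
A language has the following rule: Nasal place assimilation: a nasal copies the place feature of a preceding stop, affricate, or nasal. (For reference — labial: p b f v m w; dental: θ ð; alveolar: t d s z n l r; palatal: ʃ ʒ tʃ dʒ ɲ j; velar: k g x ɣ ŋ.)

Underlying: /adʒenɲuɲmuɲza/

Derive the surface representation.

[adʒennuɲɲuɲza]

/ɲ/ after /n/ (alveolar) → [n]
/m/ after /ɲ/ (palatal) → [ɲ]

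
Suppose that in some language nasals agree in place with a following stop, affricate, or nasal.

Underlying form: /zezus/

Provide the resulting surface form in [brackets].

no segment meets the rule's conditions; no change.

[zezus]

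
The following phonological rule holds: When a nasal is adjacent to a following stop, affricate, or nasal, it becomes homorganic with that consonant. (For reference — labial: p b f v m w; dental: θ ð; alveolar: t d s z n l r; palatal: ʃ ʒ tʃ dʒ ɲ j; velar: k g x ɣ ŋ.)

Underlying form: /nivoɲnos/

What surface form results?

[nivonnos]

/ɲ/ before /n/ (alveolar) → [n]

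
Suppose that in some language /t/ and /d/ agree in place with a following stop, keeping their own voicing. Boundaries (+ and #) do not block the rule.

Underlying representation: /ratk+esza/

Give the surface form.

/t/ before /k/ (velar) → [k]

[rakk+esza]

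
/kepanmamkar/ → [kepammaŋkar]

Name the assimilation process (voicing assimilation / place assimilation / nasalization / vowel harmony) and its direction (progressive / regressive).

/n/→[m] /m/→[ŋ].
Each target copies a feature from the following segment, so the direction is regressive.

place assimilation, regressive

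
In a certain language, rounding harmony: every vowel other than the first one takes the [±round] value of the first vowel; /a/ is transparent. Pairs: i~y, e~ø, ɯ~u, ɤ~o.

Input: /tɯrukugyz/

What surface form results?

[tɯrɯkɯgiz]

/u/ harmonizes with /ɯ/ ([-round]) → [ɯ]
/u/ harmonizes with /ɯ/ ([-round]) → [ɯ]
/y/ harmonizes with /ɯ/ ([-round]) → [i]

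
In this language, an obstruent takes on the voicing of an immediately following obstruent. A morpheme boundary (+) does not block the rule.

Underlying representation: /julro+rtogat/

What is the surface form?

[julro+rtogat]

no segment meets the rule's conditions; no change.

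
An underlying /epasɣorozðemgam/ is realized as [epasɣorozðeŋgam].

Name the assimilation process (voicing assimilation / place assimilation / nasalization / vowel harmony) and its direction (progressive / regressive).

place assimilation, regressive

/m/→[ŋ].
Each target copies a feature from the following segment, so the direction is regressive.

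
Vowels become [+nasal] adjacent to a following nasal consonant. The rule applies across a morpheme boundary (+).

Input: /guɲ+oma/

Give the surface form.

[gũɲ+õma]

/u/ before nasal /ɲ/ → [ũ]
/o/ before nasal /m/ → [õ]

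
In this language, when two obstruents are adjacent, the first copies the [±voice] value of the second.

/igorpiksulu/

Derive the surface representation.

no segment meets the rule's conditions; no change.

[igorpiksulu]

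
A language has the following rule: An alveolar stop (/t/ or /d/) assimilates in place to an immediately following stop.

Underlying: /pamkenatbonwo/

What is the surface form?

[pamkenapbonwo]

/t/ before /b/ (labial) → [p]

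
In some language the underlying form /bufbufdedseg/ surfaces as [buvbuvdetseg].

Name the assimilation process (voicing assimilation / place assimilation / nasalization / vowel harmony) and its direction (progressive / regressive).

voicing assimilation, regressive

/f/→[v] /f/→[v] /d/→[t].
Each target copies a feature from the following segment, so the direction is regressive.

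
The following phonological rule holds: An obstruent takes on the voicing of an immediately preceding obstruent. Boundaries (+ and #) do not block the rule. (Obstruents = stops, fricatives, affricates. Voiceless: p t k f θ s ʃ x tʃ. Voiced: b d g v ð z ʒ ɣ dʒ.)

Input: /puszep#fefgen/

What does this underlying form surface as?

[pussep#fefken]

/z/ after /s/ (voiceless) → [s]
/g/ after /f/ (voiceless) → [k]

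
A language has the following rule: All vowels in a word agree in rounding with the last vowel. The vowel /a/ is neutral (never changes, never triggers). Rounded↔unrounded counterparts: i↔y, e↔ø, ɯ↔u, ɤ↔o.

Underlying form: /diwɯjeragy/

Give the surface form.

[dywujøragy]

/i/ harmonizes with /y/ ([+round]) → [y]
/ɯ/ harmonizes with /y/ ([+round]) → [u]
/e/ harmonizes with /y/ ([+round]) → [ø]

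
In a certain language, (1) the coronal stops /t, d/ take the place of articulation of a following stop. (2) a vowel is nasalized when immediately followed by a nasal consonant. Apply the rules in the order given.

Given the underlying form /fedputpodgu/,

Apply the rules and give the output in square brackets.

[febpuppoggu]

Rule 1: /d/ before /p/ (labial) → [b]
Rule 1: /t/ before /p/ (labial) → [p]
Rule 1: /d/ before /g/ (velar) → [g]
After rule 1: febpuppoggu
Rule 2: no segment meets the rule's conditions; no change.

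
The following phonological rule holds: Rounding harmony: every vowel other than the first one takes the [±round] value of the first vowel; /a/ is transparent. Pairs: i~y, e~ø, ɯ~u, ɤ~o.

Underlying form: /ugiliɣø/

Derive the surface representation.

/i/ harmonizes with /u/ ([+round]) → [y]
/i/ harmonizes with /u/ ([+round]) → [y]

[ugylyɣø]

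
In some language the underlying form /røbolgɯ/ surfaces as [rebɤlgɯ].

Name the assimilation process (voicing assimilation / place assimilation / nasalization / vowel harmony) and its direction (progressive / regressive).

/ø/→[e] /o/→[ɤ].
Vowels agree with the last vowel, so the harmony is regressive.

vowel harmony, regressive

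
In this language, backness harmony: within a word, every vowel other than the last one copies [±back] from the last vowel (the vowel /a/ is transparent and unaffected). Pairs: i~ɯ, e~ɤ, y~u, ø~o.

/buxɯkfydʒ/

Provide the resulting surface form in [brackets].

/u/ harmonizes with /y/ ([-back]) → [y]
/ɯ/ harmonizes with /y/ ([-back]) → [i]

[byxikfydʒ]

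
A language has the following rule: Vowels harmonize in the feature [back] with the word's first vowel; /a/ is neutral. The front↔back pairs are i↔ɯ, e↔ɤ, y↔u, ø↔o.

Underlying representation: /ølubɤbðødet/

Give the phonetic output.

/u/ harmonizes with /ø/ ([-back]) → [y]
/ɤ/ harmonizes with /ø/ ([-back]) → [e]

[ølybebðødet]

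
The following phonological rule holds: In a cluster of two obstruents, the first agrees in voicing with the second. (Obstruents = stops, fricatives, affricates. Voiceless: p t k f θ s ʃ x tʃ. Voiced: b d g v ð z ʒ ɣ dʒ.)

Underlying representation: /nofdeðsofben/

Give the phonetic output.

/f/ before /d/ (voiced) → [v]
/ð/ before /s/ (voiceless) → [θ]
/f/ before /b/ (voiced) → [v]

[novdeθsovben]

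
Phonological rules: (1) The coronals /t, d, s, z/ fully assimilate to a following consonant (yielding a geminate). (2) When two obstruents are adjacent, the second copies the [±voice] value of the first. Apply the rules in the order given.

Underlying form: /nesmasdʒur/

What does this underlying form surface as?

Rule 1: /s/ before /m/ → [m] (total assimilation)
Rule 1: /s/ before /dʒ/ → [dʒ] (total assimilation)
After rule 1: nemmadʒdʒur
Rule 2: no segment meets the rule's conditions; no change.

[nemmadʒdʒur]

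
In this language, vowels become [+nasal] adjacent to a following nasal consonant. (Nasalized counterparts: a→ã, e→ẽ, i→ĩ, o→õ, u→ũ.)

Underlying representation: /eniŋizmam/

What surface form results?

[ẽnĩŋizmãm]

/e/ before nasal /n/ → [ẽ]
/i/ before nasal /ŋ/ → [ĩ]
/a/ before nasal /m/ → [ã]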